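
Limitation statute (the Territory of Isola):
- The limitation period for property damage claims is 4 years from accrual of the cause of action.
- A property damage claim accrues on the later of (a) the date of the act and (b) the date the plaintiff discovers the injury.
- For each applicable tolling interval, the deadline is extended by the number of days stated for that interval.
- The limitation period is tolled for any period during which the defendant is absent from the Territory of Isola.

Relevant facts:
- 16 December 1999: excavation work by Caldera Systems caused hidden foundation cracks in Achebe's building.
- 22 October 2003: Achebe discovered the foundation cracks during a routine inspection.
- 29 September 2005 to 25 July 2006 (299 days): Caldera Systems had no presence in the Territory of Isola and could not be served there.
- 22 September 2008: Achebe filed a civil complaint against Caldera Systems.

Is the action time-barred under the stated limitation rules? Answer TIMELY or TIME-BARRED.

TIME-BARRED

Because discovery on 22 October 2003 post-dates the 16 December 1999 act, accrual under the later-of rule falls on 22 October 2003.
Adding the 4 years base period to 22 October 2003 gives a deadline of 22 October 2007, before any tolling.
The defendant's absence from the jurisdiction from 29 September 2005 to 25 July 2006 tolled the period for 299 days, extending the deadline to 16 August 2008.
Filing on 22 September 2008 missed the 16 August 2008 deadline — the action is time-barred.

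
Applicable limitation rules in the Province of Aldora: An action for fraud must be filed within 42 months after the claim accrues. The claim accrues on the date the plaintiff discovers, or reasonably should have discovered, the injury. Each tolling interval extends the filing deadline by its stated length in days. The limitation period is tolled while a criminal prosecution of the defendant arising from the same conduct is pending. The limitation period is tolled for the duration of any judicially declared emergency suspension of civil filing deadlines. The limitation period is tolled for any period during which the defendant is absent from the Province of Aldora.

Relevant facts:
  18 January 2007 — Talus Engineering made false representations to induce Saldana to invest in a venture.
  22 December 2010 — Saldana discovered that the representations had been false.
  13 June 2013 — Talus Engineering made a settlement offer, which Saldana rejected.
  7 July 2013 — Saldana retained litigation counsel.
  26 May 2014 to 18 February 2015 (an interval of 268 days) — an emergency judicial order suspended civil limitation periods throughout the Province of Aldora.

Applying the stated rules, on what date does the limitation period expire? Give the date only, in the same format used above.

Under the discovery rule, the claim accrued on 22 December 2010, when Saldana discovered the injury — not on the 18 January 2007 date of the underlying act.
Adding the 42 months base period to 22 December 2010 gives a deadline of 22 June 2014, before any tolling.
The emergency suspension of filing deadlines from 26 May 2014 to 18 February 2015 tolled the period for 268 days, extending the deadline to 17 March 2015.
Nothing else in the chronology tolls or restarts the period.

17 March 2015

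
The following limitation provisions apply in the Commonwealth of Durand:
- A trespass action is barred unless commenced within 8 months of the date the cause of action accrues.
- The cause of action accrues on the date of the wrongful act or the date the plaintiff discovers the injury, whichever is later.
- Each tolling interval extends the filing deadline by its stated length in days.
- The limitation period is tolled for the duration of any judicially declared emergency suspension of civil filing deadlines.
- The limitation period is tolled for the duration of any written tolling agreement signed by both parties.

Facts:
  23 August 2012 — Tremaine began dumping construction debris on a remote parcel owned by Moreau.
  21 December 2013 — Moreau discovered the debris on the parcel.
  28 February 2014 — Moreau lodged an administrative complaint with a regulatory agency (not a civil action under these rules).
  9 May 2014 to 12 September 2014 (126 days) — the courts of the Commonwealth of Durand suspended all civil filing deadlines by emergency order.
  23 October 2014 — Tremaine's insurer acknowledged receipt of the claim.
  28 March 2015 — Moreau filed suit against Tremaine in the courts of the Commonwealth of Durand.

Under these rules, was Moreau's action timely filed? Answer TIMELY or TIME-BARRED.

Taking the later of the act (23 August 2012) and discovery (21 December 2013), the claim accrued on 21 December 2013.
8 months from 21 December 2013 is 21 August 2014.
The emergency suspension of filing deadlines from 9 May 2014 to 12 September 2014 tolled the period for 126 days, extending the deadline to 25 December 2014.
None of the other events listed affects the running of the period under the stated rules.
The 28 March 2015 filing falls after the 25 December 2014 deadline; the claim is time-barred.

TIME-BARRED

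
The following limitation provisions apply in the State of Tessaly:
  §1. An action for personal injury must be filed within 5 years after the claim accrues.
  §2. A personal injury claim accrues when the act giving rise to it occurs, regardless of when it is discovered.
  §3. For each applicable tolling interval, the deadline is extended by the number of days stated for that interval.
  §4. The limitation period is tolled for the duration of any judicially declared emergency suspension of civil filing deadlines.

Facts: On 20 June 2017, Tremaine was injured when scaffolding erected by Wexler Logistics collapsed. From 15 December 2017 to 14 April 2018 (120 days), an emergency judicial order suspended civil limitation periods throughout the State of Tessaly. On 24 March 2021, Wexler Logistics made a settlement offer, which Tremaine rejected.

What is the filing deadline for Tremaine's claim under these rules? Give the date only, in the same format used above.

The limitation period began to run on 20 June 2017.
5 years from 20 June 2017 is 20 June 2022.
The emergency suspension of filing deadlines from 15 December 2017 to 14 April 2018 tolled the period for 120 days, extending the deadline to 18 October 2022.
Nothing else in the chronology tolls or restarts the period.

18 October 2022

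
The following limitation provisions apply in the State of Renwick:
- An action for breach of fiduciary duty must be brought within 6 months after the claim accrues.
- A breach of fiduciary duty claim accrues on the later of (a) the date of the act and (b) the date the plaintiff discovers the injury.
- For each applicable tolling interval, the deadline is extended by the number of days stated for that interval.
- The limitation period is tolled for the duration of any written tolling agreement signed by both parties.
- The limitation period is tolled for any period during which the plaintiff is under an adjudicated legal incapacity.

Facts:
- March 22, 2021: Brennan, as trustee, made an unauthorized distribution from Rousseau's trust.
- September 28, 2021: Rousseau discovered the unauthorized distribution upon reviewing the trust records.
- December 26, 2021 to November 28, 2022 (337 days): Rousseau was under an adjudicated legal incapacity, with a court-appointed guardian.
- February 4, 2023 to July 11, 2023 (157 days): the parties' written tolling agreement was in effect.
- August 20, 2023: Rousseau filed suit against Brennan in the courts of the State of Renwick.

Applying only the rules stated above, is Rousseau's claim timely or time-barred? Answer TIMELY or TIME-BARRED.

TIME-BARRED

The claim accrued on September 28, 2021 — the later of the March 22, 2021 act and the September 28, 2021 discovery.
6 months from September 28, 2021 is March 28, 2022.
Because the plaintiff's legal incapacity ran from December 26, 2021 to November 28, 2022, the deadline is extended by 337 days to February 28, 2023.
Because the written tolling agreement ran from February 4, 2023 to July 11, 2023, the deadline is extended by 157 days to August 4, 2023.
The August 20, 2023 filing falls after the August 4, 2023 deadline; the claim is time-barred.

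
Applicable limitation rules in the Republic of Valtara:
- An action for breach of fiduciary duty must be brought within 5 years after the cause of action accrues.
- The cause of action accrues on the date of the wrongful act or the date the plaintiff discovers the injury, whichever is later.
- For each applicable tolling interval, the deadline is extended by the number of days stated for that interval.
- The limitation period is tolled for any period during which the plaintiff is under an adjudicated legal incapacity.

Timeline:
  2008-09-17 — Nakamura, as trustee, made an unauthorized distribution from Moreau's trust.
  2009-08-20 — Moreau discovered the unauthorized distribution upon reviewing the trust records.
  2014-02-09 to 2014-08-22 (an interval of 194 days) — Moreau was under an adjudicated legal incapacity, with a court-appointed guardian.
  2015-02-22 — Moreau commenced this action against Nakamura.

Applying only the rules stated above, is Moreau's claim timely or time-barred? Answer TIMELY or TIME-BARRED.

TIMELY

The claim accrued on 2009-08-20 — the later of the 2008-09-17 act and the 2009-08-20 discovery.
5 years from 2009-08-20 is 2014-08-20.
Because the plaintiff's legal incapacity ran from 2014-02-09 to 2014-08-22, the deadline is extended by 194 days to 2015-03-02.
Moreau filed on 2015-02-22, before the 2015-03-02 deadline, so the action is timely.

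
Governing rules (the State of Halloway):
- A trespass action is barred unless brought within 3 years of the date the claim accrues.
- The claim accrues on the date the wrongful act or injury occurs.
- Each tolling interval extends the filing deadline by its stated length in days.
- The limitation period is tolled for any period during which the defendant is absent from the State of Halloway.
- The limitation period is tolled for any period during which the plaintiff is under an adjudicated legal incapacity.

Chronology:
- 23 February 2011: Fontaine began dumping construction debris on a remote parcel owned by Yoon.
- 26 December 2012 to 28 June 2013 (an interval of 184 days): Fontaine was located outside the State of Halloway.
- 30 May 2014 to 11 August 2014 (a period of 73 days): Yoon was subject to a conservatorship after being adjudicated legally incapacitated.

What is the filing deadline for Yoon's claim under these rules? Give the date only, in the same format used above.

The claim accrued on 23 February 2011, when the wrongful act occurred.
The untolled deadline — 3 years after 23 February 2011 — is 23 February 2014.
The defendant's absence from the jurisdiction from 26 December 2012 to 28 June 2013 tolled the period for 184 days, extending the deadline to 26 August 2014.
Because the plaintiff's legal incapacity ran from 30 May 2014 to 11 August 2014, the deadline is extended by 73 days to 7 November 2014.

7 November 2014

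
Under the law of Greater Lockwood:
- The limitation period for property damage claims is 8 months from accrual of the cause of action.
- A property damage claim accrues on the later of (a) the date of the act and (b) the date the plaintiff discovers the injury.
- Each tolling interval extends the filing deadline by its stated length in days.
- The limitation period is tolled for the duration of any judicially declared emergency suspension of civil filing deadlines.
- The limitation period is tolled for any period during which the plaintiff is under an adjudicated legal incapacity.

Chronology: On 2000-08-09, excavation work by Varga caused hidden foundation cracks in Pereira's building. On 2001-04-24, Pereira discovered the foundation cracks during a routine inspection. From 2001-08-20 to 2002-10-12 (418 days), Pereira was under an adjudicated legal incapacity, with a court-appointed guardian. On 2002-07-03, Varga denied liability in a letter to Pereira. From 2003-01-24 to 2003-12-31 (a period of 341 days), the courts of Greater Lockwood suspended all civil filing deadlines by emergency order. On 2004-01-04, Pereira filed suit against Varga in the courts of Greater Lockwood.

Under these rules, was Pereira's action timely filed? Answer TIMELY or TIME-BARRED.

TIMELY

Taking the later of the act (2000-08-09) and discovery (2001-04-24), the claim accrued on 2001-04-24.
8 months from 2001-04-24 is 2001-12-24.
The period was tolled for 418 days by the plaintiff's legal incapacity (2001-08-20 to 2002-10-12), pushing the deadline to 2003-02-15.
Because the emergency suspension of filing deadlines ran from 2003-01-24 to 2003-12-31, the deadline is extended by 341 days to 2004-01-22.
Nothing else in the chronology tolls or restarts the period.
Pereira filed on 2004-01-04, before the 2004-01-22 deadline, so the action is timely.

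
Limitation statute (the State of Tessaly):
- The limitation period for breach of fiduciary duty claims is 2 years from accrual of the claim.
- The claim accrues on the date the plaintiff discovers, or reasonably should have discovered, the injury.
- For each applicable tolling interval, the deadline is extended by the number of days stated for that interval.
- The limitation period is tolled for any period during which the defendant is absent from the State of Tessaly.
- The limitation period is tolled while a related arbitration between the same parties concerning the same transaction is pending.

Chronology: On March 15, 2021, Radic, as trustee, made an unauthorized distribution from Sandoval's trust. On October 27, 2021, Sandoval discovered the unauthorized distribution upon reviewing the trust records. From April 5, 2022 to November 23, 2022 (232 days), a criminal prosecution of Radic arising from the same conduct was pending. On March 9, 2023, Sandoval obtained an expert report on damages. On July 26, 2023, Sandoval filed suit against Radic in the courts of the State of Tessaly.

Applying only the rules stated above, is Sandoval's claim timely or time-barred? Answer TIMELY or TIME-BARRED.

TIMELY

Under the discovery rule, the claim accrued on October 27, 2021, when Sandoval discovered the injury — not on the March 15, 2021 date of the underlying act.
2 years from October 27, 2021 is October 27, 2023.
No stated provision tolls the period for a criminal prosecution, so the interval from April 5, 2022 to November 23, 2022 has no effect on the deadline.
Nothing else in the chronology tolls or restarts the period.
The July 26, 2023 filing precedes the October 27, 2023 deadline; the claim is timely.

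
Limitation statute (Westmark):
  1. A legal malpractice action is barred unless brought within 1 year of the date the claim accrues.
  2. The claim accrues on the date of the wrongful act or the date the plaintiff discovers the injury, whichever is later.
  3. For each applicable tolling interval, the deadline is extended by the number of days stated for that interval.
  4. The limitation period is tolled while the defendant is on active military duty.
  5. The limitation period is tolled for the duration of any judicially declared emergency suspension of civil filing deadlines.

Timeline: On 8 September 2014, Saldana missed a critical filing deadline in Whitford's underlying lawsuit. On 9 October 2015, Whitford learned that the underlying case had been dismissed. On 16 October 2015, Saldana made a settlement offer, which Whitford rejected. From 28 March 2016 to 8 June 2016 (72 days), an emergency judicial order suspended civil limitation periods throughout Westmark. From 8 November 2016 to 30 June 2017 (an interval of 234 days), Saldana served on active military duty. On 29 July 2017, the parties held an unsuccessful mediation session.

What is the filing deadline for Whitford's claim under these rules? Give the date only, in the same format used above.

11 August 2017

Because discovery on 9 October 2015 post-dates the 8 September 2014 act, accrual under the later-of rule falls on 9 October 2015.
Adding the 1 year base period to 9 October 2015 gives a deadline of 9 October 2016, before any tolling.
The period was tolled for 72 days by the emergency suspension of filing deadlines (28 March 2016 to 8 June 2016), pushing the deadline to 20 December 2016.
The defendant's active military service from 8 November 2016 to 30 June 2017 tolled the period for 234 days, extending the deadline to 11 August 2017.
The other events in the timeline have no effect on the limitation period under the stated rules.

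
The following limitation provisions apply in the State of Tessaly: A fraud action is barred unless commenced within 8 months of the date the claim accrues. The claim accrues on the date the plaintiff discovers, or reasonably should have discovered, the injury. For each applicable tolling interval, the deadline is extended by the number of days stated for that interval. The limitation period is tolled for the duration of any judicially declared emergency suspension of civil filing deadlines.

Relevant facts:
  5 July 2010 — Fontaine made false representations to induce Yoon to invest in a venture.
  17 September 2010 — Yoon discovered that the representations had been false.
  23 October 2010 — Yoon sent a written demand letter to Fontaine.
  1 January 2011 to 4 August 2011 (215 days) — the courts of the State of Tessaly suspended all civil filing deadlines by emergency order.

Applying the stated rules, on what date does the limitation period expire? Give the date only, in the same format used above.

18 December 2011

Under the discovery rule, the claim accrued on 17 September 2010, when Yoon discovered the injury — not on the 5 July 2010 date of the underlying act.
8 months from 17 September 2010 is 17 May 2011.
The emergency suspension of filing deadlines from 1 January 2011 to 4 August 2011 tolled the period for 215 days, extending the deadline to 18 December 2011.
The other events in the timeline have no effect on the limitation period under the stated rules.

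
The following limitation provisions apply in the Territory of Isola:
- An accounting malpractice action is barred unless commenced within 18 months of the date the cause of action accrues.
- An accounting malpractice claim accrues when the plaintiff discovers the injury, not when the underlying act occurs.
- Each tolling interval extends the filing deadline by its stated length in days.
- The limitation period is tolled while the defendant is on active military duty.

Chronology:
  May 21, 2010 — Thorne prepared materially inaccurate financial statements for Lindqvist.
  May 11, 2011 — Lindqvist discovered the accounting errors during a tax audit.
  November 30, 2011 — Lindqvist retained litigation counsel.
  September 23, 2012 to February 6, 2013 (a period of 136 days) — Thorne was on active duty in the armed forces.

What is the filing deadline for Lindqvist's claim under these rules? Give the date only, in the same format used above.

Accrual is tied to discovery, so the period began on May 11, 2011 rather than on May 21, 2010 when the act occurred.
Adding the 18 months base period to May 11, 2011 gives a deadline of November 11, 2012, before any tolling.
Because the defendant's active military service ran from September 23, 2012 to February 6, 2013, the deadline is extended by 136 days to March 27, 2013.
Nothing else in the chronology tolls or restarts the period.

March 27, 2013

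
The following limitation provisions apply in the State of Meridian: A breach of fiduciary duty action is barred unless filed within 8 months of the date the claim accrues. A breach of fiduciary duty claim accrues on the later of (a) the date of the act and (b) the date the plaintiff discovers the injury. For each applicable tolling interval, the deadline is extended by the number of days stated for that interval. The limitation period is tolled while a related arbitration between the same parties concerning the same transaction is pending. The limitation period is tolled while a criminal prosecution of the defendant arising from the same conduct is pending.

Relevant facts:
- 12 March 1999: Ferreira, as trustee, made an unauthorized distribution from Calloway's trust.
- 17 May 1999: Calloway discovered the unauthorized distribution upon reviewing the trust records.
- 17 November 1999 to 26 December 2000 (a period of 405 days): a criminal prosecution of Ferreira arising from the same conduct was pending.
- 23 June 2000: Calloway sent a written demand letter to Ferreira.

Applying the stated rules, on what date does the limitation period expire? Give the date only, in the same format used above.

The claim accrued on 17 May 1999 — the later of the 12 March 1999 act and the 17 May 1999 discovery.
The untolled deadline — 8 months after 17 May 1999 — is 17 January 2000.
The pending criminal prosecution from 17 November 1999 to 26 December 2000 tolled the period for 405 days, extending the deadline to 25 February 2001.
Nothing else in the chronology tolls or restarts the period.

25 February 2001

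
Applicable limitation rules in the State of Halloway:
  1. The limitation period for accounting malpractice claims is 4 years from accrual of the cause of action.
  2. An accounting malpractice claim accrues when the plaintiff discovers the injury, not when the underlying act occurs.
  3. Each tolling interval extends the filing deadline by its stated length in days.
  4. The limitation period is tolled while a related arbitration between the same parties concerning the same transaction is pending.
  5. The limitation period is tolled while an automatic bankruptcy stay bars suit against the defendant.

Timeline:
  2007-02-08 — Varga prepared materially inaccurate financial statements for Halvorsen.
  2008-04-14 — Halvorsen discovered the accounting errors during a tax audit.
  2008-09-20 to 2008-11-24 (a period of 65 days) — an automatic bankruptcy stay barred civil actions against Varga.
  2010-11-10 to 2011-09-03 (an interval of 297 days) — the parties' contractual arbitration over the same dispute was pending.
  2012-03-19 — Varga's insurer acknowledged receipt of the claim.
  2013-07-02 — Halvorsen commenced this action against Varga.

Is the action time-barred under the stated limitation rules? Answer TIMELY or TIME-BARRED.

Under the discovery rule, the claim accrued on 2008-04-14, when Halvorsen discovered the injury — not on the 2007-02-08 date of the underlying act.
Adding the 4 years base period to 2008-04-14 gives a deadline of 2012-04-14, before any tolling.
Because the automatic bankruptcy stay ran from 2008-09-20 to 2008-11-24, the deadline is extended by 65 days to 2012-06-18.
The period was tolled for 297 days by the pending related arbitration (2010-11-10 to 2011-09-03), pushing the deadline to 2013-04-11.
Nothing else in the chronology tolls or restarts the period.
Halvorsen filed on 2013-07-02, after the 2013-04-11 deadline, so the action is time-barred.

TIME-BARRED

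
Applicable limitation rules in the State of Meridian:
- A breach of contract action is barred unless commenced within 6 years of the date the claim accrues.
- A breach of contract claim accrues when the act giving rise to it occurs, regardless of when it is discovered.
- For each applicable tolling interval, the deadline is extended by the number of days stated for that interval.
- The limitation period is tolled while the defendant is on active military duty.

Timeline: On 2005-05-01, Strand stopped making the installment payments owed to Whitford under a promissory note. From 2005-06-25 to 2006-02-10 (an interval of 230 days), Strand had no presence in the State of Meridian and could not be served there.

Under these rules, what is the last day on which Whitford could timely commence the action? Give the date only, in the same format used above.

2011-05-01

The claim accrued on 2005-05-01, the date of the act.
Adding the 6 years base period to 2005-05-01 gives a deadline of 2011-05-01, before any tolling.
The defendant's absence from the jurisdiction from 2005-06-25 to 2006-02-10 does not toll the period, because no stated rule makes the defendant's absence a tolling event.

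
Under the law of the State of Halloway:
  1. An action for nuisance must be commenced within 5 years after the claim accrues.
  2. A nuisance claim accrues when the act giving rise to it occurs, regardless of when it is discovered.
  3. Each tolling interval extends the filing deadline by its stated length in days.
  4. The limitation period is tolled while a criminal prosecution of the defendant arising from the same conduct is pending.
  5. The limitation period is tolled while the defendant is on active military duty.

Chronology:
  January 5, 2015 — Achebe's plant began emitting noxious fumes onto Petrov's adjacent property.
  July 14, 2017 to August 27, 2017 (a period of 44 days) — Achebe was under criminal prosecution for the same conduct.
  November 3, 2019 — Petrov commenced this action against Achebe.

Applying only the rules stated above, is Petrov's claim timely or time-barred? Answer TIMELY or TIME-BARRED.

The claim accrued on January 5, 2015, when the wrongful act occurred.
Adding the 5 years base period to January 5, 2015 gives a deadline of January 5, 2020, before any tolling.
Because the pending criminal prosecution ran from July 14, 2017 to August 27, 2017, the deadline is extended by 44 days to February 18, 2020.
Filing on November 3, 2019 beat the February 18, 2020 deadline — the action is timely.

TIMELY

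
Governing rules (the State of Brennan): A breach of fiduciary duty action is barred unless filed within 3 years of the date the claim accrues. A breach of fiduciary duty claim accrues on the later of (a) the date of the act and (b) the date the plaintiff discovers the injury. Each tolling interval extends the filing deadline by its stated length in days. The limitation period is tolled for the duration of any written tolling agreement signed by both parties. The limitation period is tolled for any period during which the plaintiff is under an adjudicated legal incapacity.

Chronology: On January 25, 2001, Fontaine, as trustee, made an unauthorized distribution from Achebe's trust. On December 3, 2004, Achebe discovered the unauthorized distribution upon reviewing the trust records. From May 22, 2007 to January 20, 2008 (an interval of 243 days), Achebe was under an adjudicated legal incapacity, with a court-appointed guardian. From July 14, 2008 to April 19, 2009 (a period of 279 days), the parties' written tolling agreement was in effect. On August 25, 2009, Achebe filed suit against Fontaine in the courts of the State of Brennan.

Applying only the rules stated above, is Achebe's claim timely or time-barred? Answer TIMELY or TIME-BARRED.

Taking the later of the act (January 25, 2001) and discovery (December 3, 2004), the claim accrued on December 3, 2004.
Adding the 3 years base period to December 3, 2004 gives a deadline of December 3, 2007, before any tolling.
The plaintiff's legal incapacity from May 22, 2007 to January 20, 2008 tolled the period for 243 days, extending the deadline to August 2, 2008.
The written tolling agreement from July 14, 2008 to April 19, 2009 tolled the period for 279 days, extending the deadline to May 8, 2009.
Filing on August 25, 2009 missed the May 8, 2009 deadline — the action is time-barred.

TIME-BARRED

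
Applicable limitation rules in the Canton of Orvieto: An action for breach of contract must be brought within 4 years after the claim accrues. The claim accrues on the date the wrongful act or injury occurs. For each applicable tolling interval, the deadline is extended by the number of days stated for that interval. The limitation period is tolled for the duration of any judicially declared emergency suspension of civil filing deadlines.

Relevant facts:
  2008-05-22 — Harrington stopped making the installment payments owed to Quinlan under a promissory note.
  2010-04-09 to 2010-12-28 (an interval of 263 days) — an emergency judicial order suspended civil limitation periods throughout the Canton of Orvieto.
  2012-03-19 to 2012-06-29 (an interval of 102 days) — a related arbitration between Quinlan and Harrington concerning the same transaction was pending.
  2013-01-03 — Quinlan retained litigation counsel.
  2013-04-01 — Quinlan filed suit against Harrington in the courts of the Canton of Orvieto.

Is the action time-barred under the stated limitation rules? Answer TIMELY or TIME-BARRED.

TIME-BARRED

The claim accrued on 2008-05-22, the date of the act.
Adding the 4 years base period to 2008-05-22 gives a deadline of 2012-05-22, before any tolling.
Because the emergency suspension of filing deadlines ran from 2010-04-09 to 2010-12-28, the deadline is extended by 263 days to 2013-02-09.
Although a pending arbitration ran from 2012-03-19 to 2012-06-29, the stated rules do not make that a tolling event, so it is disregarded.
Nothing else in the chronology tolls or restarts the period.
Quinlan filed on 2013-04-01, after the 2013-02-09 deadline, so the action is time-barred.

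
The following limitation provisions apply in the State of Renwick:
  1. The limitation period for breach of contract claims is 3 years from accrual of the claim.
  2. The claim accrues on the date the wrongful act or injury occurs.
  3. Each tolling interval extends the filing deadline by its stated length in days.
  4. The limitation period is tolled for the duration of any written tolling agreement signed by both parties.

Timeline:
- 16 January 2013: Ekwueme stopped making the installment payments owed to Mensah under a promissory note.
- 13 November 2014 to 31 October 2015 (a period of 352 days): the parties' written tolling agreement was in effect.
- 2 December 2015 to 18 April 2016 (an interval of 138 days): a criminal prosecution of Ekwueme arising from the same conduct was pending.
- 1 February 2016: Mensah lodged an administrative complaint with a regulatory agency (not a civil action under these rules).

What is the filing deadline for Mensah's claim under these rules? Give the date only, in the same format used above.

The claim accrued on 16 January 2013, when the wrongful act occurred.
The untolled deadline — 3 years after 16 January 2013 — is 16 January 2016.
Because the written tolling agreement ran from 13 November 2014 to 31 October 2015, the deadline is extended by 352 days to 2 January 2017.
The pending criminal prosecution from 2 December 2015 to 18 April 2016 does not toll the period, because no stated rule makes a criminal prosecution a tolling event.
The other events in the timeline have no effect on the limitation period under the stated rules.

2 January 2017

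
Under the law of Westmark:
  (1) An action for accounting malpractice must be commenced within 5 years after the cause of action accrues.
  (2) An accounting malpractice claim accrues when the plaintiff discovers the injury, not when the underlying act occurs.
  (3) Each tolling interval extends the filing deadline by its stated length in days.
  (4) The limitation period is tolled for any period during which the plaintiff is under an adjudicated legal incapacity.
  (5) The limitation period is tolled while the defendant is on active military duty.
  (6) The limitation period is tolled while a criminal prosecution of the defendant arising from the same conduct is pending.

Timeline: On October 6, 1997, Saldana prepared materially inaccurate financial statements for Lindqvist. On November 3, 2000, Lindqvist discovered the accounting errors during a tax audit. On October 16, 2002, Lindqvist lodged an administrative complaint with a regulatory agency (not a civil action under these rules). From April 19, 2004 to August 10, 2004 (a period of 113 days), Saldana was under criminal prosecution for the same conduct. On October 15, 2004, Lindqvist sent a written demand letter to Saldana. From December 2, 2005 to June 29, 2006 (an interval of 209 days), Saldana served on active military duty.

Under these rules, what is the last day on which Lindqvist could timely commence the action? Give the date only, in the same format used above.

September 21, 2006

The claim did not accrue until Lindqvist discovered the injury on November 3, 2000; the October 6, 1997 act date does not start the clock under the stated rule.
Adding the 5 years base period to November 3, 2000 gives a deadline of November 3, 2005, before any tolling.
Because the pending criminal prosecution ran from April 19, 2004 to August 10, 2004, the deadline is extended by 113 days to February 24, 2006.
Because the defendant's active military service ran from December 2, 2005 to June 29, 2006, the deadline is extended by 209 days to September 21, 2006.
None of the other events listed affects the running of the period under the stated rules.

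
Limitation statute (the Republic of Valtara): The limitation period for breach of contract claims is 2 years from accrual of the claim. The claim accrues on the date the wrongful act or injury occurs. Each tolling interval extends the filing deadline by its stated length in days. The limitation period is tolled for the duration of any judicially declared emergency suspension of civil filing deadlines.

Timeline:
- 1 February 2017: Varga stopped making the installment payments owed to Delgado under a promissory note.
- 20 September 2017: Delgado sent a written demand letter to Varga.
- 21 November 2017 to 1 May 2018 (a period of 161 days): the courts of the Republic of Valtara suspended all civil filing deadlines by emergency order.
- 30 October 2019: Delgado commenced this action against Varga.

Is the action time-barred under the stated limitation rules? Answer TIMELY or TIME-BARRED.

The claim accrued on 1 February 2017, when the wrongful act occurred.
The untolled deadline — 2 years after 1 February 2017 — is 1 February 2019.
The period was tolled for 161 days by the emergency suspension of filing deadlines (21 November 2017 to 1 May 2018), pushing the deadline to 12 July 2019.
Nothing else in the chronology tolls or restarts the period.
The 30 October 2019 filing falls after the 12 July 2019 deadline; the claim is time-barred.

TIME-BARRED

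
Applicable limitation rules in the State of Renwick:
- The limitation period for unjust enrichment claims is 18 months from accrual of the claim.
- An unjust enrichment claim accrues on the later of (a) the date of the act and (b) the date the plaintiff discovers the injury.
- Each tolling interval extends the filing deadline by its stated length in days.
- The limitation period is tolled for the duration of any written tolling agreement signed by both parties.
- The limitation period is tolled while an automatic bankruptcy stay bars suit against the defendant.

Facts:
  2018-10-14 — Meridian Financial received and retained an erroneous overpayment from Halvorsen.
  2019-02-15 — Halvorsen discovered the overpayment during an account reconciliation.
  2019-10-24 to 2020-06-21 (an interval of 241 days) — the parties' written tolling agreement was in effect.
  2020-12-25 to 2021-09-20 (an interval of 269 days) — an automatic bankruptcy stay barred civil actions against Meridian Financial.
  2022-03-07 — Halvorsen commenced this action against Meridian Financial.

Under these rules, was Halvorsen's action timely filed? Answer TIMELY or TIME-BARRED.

TIME-BARRED

Because discovery on 2019-02-15 post-dates the 2018-10-14 act, accrual under the later-of rule falls on 2019-02-15.
Adding the 18 months base period to 2019-02-15 gives a deadline of 2020-08-15, before any tolling.
The written tolling agreement from 2019-10-24 to 2020-06-21 tolled the period for 241 days, extending the deadline to 2021-04-13.
Because the automatic bankruptcy stay ran from 2020-12-25 to 2021-09-20, the deadline is extended by 269 days to 2022-01-07.
The 2022-03-07 filing falls after the 2022-01-07 deadline; the claim is time-barred.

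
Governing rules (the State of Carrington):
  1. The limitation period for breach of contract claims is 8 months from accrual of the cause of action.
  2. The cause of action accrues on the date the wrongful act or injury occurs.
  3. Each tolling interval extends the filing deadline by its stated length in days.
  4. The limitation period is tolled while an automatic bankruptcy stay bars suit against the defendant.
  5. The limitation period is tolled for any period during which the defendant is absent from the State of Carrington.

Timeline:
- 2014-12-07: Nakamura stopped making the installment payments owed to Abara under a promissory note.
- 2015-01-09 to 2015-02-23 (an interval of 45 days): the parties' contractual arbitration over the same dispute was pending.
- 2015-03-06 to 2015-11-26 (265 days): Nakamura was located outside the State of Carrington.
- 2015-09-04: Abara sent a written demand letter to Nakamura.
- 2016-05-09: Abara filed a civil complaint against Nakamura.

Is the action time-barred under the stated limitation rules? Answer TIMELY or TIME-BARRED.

The cause of action accrued on 2014-12-07, the date of the act.
Adding the 8 months base period to 2014-12-07 gives a deadline of 2015-08-07, before any tolling.
The period was tolled for 265 days by the defendant's absence from the jurisdiction (2015-03-06 to 2015-11-26), pushing the deadline to 2016-04-28.
The pending related arbitration from 2015-01-09 to 2015-02-23 does not toll the period, because no stated rule makes a pending arbitration a tolling event.
The other events in the timeline have no effect on the limitation period under the stated rules.
The 2016-05-09 filing falls after the 2016-04-28 deadline; the claim is time-barred.

TIME-BARRED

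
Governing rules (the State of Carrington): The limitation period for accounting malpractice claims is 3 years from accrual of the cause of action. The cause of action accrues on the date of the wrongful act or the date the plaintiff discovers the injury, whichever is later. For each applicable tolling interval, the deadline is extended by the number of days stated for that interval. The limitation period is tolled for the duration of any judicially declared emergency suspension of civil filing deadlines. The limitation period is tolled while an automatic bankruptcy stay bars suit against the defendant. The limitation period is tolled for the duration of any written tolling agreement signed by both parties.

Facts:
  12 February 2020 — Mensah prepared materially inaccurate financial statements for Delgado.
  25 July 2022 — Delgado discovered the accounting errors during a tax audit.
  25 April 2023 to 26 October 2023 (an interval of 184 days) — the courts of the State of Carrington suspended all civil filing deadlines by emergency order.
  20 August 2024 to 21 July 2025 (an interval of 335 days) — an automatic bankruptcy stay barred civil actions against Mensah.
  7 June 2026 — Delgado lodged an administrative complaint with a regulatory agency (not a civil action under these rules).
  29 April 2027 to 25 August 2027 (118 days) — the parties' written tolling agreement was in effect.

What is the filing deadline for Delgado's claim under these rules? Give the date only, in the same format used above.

The claim accrued on 25 July 2022 — the later of the 12 February 2020 act and the 25 July 2022 discovery.
The untolled deadline — 3 years after 25 July 2022 — is 25 July 2025.
The period was tolled for 184 days by the emergency suspension of filing deadlines (25 April 2023 to 26 October 2023), pushing the deadline to 25 January 2026.
Because the automatic bankruptcy stay ran from 20 August 2024 to 21 July 2025, the deadline is extended by 335 days to 26 December 2026.
The written tolling agreement starting 29 April 2027 came too late — the period had run on 26 December 2026 — and so does not extend the deadline.
None of the other events listed affects the running of the period under the stated rules.

26 December 2026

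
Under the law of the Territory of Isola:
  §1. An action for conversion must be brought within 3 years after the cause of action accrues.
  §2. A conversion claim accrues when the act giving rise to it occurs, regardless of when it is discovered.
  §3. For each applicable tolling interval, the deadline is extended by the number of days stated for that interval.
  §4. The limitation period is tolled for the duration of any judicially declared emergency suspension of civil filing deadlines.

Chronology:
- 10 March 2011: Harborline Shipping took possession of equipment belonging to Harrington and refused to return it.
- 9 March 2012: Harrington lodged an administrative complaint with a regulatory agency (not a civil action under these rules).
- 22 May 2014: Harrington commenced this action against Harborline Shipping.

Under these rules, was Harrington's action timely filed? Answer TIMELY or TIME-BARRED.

The cause of action accrued on 10 March 2011, the date of the act.
Adding the 3 years base period to 10 March 2011 gives a deadline of 10 March 2014, before any tolling.
None of the other events listed affects the running of the period under the stated rules.
Harrington filed on 22 May 2014, after the 10 March 2014 deadline, so the action is time-barred.

TIME-BARRED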